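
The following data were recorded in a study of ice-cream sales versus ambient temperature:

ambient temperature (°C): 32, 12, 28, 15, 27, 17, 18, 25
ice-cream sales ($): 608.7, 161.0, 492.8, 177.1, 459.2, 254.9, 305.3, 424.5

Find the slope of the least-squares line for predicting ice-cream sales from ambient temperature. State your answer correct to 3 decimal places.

22.222

n = 8, Σx = 174, Σy = 2883.5, Σxy = 70704.9, Σx² = 4144
Sxx = Σx² − (Σx)²/n = 4144 − 3784.5 = 359.5
Sxy = Σxy − (Σx)(Σy)/n = 70704.9 − 62716.125 = 7988.775
b = Sxy/Sxx = 7988.775/359.5 = 22.221905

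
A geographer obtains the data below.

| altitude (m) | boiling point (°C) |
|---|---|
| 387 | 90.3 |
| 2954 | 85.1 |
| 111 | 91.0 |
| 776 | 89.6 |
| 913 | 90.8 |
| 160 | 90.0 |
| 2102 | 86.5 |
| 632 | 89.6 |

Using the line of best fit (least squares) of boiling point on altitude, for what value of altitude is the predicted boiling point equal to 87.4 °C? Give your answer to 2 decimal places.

1853.93

n = 8, Σx = 8035, Σy = 712.9, Σxy = 701712.7, Σx² = 15167379
Sxx = Σx² − (Σx)²/n = 15167379 − 8070153.125 = 7097225.875
Sxy = Σxy − (Σx)(Σy)/n = 701712.7 − 716018.9375 = -14306.2375
b = Sxy/Sxx = -14306.2375/7097225.875 = -0.002016
a = ȳ − b·x̄ = 89.1125 − (-0.002016)·1004.375 = 91.137070
Set a + b·x = 87.4: x = (87.4 − 91.137070) / (-0.002016) = 1853.934453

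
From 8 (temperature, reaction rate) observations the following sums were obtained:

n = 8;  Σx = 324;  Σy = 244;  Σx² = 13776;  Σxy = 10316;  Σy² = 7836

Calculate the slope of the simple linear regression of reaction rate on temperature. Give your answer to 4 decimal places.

0.6636

Sxx = Σx² − (Σx)²/n = 13776 − 13122 = 654
Sxy = Σxy − (Σx)(Σy)/n = 10316 − 9882 = 434
b = Sxy/Sxx = 434/654 = 0.663609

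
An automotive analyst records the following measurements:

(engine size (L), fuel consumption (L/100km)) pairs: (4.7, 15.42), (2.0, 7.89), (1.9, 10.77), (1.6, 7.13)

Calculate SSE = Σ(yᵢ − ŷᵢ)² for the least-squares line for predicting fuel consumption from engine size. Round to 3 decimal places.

6.102

n = 4, Σx = 10.2, Σy = 41.21, Σxy = 120.125, Σx² = 32.26, Σy² = 466.8583
Sxx = Σx² − (Σx)²/n = 32.26 − 26.01 = 6.25
Sxy = Σxy − (Σx)(Σy)/n = 120.125 − 105.0855 = 15.0395
Syy = Σy² − (Σy)²/n = 466.8583 − 424.566025 = 42.292275
b = Sxy/Sxx = 15.0395/6.25 = 2.40632
SSE = Syy − b·Sxy = 42.292275 − 2.40632·15.0395 = 6.102425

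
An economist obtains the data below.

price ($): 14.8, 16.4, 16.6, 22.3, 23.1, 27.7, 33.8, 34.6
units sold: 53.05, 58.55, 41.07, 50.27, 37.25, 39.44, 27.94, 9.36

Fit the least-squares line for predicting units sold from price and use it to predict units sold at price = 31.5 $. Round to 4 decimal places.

n = 8, Σx = 189.3, Σy = 316.93, Σxy = 6769.334, Σx² = 4901.35
Sxx = Σx² − (Σx)²/n = 4901.35 − 4479.31125 = 422.03875
Sxy = Σxy − (Σx)(Σy)/n = 6769.334 − 7499.356125 = -730.022125
b = Sxy/Sxx = -730.022125/422.03875 = -1.729751
a = ȳ − b·x̄ = 39.61625 − (-1.729751)·23.6625 = 80.546493
ŷ(31.5) = a + b·31.5 = 80.546493 + (-1.729751)·31.5 = 26.059323

26.0593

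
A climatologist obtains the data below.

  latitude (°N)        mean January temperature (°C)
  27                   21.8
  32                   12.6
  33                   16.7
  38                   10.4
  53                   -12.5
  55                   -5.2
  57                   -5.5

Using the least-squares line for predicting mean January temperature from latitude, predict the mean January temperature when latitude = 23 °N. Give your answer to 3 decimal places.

24.637

n = 7, Σx = 295, Σy = 38.3, Σxy = 676.1, Σx² = 13369
Sxx = Σx² − (Σx)²/n = 13369 − 12432.142857 = 936.857143
Sxy = Σxy − (Σx)(Σy)/n = 676.1 − 1614.071429 = -937.971429
b = Sxy/Sxx = -937.971429/936.857143 = -1.001189
a = ȳ − b·x̄ = 5.471429 − (-1.001189)·42.142857 = 47.664410
ŷ(23) = a + b·23 = 47.664410 + (-1.001189)·23 = 24.637054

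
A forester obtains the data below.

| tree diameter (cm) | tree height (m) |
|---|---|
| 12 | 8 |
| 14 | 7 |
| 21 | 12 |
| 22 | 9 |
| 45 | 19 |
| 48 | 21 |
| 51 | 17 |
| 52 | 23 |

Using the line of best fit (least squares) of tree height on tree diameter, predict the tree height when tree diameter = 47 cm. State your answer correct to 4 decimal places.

n = 8, Σx = 265, Σy = 116, Σxy = 4570, Σx² = 10899
Sxx = Σx² − (Σx)²/n = 10899 − 8778.125 = 2120.875
Sxy = Σxy − (Σx)(Σy)/n = 4570 − 3842.5 = 727.5
b = Sxy/Sxx = 727.5/2120.875 = 0.343019
a = ȳ − b·x̄ = 14.5 − 0.343019·33.125 = 3.137502
ŷ(47) = a + b·47 = 3.137502 + 0.343019·47 = 19.259386

19.2594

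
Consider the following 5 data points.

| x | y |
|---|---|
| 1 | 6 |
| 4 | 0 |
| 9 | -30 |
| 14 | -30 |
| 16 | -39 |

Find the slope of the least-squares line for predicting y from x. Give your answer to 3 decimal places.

-3.007

n = 5, Σx = 44, Σy = -93, Σxy = -1308, Σx² = 550
Sxx = Σx² − (Σx)²/n = 550 − 387.2 = 162.8
Sxy = Σxy − (Σx)(Σy)/n = -1308 − (-818.4) = -489.6
b = Sxy/Sxx = -489.6/162.8 = -3.007371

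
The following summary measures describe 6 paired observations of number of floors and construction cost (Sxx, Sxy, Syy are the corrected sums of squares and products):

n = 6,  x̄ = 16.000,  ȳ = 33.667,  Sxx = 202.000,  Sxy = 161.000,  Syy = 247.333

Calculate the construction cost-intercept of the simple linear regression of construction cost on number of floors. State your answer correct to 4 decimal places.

20.9145

b = Sxy/Sxx = 161/202 = 0.797030
a = ȳ − b·x̄ = 33.667 − 0.797030·16 = 20.914525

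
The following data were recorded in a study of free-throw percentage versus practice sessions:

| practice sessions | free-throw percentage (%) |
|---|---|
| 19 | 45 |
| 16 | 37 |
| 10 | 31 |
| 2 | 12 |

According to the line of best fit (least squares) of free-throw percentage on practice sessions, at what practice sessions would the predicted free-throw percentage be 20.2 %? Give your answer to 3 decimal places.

5.778

n = 4, Σx = 47, Σy = 125, Σxy = 1781, Σx² = 721
Sxx = Σx² − (Σx)²/n = 721 − 552.25 = 168.75
Sxy = Σxy − (Σx)(Σy)/n = 1781 − 1468.75 = 312.25
b = Sxy/Sxx = 312.25/168.75 = 1.850370
a = ȳ − b·x̄ = 31.25 − 1.850370·11.75 = 9.508148
Set a + b·x = 20.2: x = (20.2 − 9.508148) / 1.850370 = 5.778223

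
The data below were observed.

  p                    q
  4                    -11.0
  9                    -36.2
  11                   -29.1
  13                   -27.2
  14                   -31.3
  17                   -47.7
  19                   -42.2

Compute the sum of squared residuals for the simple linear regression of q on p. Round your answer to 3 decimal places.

n = 7, Σx = 87, Σy = -224.7, Σxy = -3094.4, Σx² = 1233, Σy² = 8053.91
Sxx = Σx² − (Σx)²/n = 1233 − 1081.285714 = 151.714286
Sxy = Σxy − (Σx)(Σy)/n = -3094.4 − (-2792.7) = -301.7
Syy = Σy² − (Σy)²/n = 8053.91 − 7212.87 = 841.04
b = Sxy/Sxx = -301.7/151.714286 = -1.988606
SSE = Syy − b·Sxy = 841.04 − (-1.988606)·(-301.7) = 241.077448

241.077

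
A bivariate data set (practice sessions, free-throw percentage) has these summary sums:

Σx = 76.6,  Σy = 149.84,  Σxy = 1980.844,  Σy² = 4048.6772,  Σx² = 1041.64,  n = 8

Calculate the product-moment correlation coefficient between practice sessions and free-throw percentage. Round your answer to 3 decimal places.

Sxx = Σx² − (Σx)²/n = 1041.64 − 733.445 = 308.195
Sxy = Σxy − (Σx)(Σy)/n = 1980.844 − 1434.718 = 546.126
Syy = Σy² − (Σy)²/n = 4048.6772 − 2806.5032 = 1242.174
r = Sxy/√(Sxx·Syy) = 546.126/√(382831.81593) = 546.126/618.734043 = 0.882651

0.883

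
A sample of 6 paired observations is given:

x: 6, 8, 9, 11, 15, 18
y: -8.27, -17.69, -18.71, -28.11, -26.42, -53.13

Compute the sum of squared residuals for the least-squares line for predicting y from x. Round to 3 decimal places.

176.935

n = 6, Σx = 67, Σy = -152.33, Σxy = -2021.38, Σx² = 851, Σy² = 5042.3785
Sxx = Σx² − (Σx)²/n = 851 − 748.166667 = 102.833333
Sxy = Σxy − (Σx)(Σy)/n = -2021.38 − (-1701.018333) = -320.361667
Syy = Σy² − (Σy)²/n = 5042.3785 − 3867.404817 = 1174.973683
b = Sxy/Sxx = -320.361667/102.833333 = -3.115348
SSE = Syy − b·Sxy = 1174.973683 − (-3.115348)·(-320.361667) = 176.935458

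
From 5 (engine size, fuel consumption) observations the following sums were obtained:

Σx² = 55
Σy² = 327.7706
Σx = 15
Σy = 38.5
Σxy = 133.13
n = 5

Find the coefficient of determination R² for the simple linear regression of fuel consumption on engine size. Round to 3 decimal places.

Sxx = Σx² − (Σx)²/n = 55 − 45 = 10
Sxy = Σxy − (Σx)(Σy)/n = 133.13 − 115.5 = 17.63
Syy = Σy² − (Σy)²/n = 327.7706 − 296.45 = 31.3206
R² = Sxy²/(Sxx·Syy) = (17.63)²/(10·31.3206) = 0.992372

0.992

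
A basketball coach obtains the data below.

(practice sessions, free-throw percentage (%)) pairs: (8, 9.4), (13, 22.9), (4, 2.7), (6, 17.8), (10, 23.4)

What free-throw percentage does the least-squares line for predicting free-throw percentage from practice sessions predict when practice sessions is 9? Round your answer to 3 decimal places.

n = 5, Σx = 41, Σy = 76.2, Σxy = 724.5, Σx² = 385
Sxx = Σx² − (Σx)²/n = 385 − 336.2 = 48.8
Sxy = Σxy − (Σx)(Σy)/n = 724.5 − 624.84 = 99.66
b = Sxy/Sxx = 99.66/48.8 = 2.042213
a = ȳ − b·x̄ = 15.24 − 2.042213·8.2 = -1.506148
ŷ(9) = a + b·9 = -1.506148 + 2.042213·9 = 16.873770

16.874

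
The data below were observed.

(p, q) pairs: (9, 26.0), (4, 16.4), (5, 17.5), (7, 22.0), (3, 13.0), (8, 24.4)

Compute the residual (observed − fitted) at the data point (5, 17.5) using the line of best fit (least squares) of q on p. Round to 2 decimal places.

n = 6, Σx = 36, Σy = 119.3, Σxy = 775.3, Σx² = 244
Sxx = Σx² − (Σx)²/n = 244 − 216 = 28
Sxy = Σxy − (Σx)(Σy)/n = 775.3 − 715.8 = 59.5
b = Sxy/Sxx = 59.5/28 = 2.125
a = ȳ − b·x̄ = 19.883333 − 2.125·6 = 7.133333
ŷ(5) = 7.133333 + 2.125·5 = 17.758333
residual = y − ŷ = 17.5 − 17.758333 = -0.258333

-0.26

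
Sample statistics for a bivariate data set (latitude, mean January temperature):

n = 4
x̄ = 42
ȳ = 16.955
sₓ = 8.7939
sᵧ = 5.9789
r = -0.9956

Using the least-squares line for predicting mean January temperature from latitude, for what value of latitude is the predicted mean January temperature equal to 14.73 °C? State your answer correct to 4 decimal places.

b = r · sᵧ/sₓ = -0.9956 · 5.9789/8.7939 = -0.676900
a = ȳ − b·x̄ = 16.955 − (-0.676900)·42 = 45.384809
Set a + b·x = 14.73: x = (14.73 − 45.384809) / (-0.676900) = 45.287043

45.2870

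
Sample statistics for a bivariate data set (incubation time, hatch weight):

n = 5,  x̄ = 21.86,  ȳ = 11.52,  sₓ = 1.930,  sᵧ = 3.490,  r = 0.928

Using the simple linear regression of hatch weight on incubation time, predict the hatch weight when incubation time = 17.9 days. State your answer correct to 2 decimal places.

4.87

b = r · sᵧ/sₓ = 0.928 · 3.49/1.93 = 1.678093
a = ȳ − b·x̄ = 11.52 − 1.678093·21.86 = -25.163119
ŷ(17.9) = a + b·17.9 = -25.163119 + 1.678093·17.9 = 4.874751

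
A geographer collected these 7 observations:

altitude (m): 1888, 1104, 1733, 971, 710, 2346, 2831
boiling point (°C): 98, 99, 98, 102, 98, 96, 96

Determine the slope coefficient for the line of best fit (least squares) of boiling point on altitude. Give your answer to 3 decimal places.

n = 7, Σx = 11583, Σy = 687, Σxy = 1129768, Σx² = 22751867
Sxx = Σx² − (Σx)²/n = 22751867 − 19166555.571429 = 3585311.428571
Sxy = Σxy − (Σx)(Σy)/n = 1129768 − 1136788.714286 = -7020.714286
b = Sxy/Sxx = -7020.714286/3585311.428571 = -0.001958

-0.002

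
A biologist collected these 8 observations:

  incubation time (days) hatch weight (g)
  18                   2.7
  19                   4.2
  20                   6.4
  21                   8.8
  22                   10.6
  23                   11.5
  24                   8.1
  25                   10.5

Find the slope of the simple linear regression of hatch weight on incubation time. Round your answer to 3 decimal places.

n = 8, Σx = 172, Σy = 62.8, Σxy = 1395.8, Σx² = 3740
Sxx = Σx² − (Σx)²/n = 3740 − 3698 = 42
Sxy = Σxy − (Σx)(Σy)/n = 1395.8 − 1350.2 = 45.6
b = Sxy/Sxx = 45.6/42 = 1.085714

1.086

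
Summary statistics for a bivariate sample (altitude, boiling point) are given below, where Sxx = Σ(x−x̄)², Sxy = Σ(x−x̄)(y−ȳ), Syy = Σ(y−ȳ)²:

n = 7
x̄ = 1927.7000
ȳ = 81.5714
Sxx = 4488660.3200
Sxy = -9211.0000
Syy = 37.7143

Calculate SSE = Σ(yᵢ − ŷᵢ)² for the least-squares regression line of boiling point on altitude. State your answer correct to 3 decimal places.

18.813

b = Sxy/Sxx = -9211/4488660.32 = -0.002052
SSE = Syy − b·Sxy = 37.7143 − (-0.002052)·(-9211) = 18.812776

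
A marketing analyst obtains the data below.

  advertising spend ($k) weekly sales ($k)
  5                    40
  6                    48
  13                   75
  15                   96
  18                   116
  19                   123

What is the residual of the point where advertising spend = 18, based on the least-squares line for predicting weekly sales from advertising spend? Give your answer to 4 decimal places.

2.3233

n = 6, Σx = 76, Σy = 498, Σxy = 7328, Σx² = 1140
Sxx = Σx² − (Σx)²/n = 1140 − 962.666667 = 177.333333
Sxy = Σxy − (Σx)(Σy)/n = 7328 − 6308 = 1020
b = Sxy/Sxx = 1020/177.333333 = 5.751880
a = ȳ − b·x̄ = 83 − 5.751880·12.666667 = 10.142857
ŷ(18) = 10.142857 + 5.751880·18 = 113.676692
residual = y − ŷ = 116 − 113.676692 = 2.323308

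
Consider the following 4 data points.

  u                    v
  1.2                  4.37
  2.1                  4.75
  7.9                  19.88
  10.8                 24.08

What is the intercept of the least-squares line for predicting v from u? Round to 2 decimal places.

n = 4, Σx = 22, Σy = 53.08, Σxy = 432.335, Σx² = 184.9
Sxx = Σx² − (Σx)²/n = 184.9 − 121 = 63.9
Sxy = Σxy − (Σx)(Σy)/n = 432.335 − 291.94 = 140.395
b = Sxy/Sxx = 140.395/63.9 = 2.197105
a = ȳ − b·x̄ = 13.27 − 2.197105·5.5 = 1.185923

1.19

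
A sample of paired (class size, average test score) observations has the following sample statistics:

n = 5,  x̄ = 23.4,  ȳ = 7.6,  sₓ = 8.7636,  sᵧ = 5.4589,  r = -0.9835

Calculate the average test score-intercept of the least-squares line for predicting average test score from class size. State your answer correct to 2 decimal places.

21.94

b = r · sᵧ/sₓ = -0.9835 · 5.4589/8.7636 = -0.612628
a = ȳ − b·x̄ = 7.6 − (-0.612628)·23.4 = 21.935499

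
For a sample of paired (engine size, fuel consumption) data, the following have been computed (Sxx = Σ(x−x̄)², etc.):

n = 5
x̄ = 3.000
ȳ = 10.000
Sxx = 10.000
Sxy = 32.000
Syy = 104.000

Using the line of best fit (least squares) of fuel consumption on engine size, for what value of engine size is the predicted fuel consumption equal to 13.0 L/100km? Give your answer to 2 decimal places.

3.94

b = Sxy/Sxx = 32/10 = 3.2
a = ȳ − b·x̄ = 10 − 3.2·3 = 0.4
Set a + b·x = 13.0: x = (13.0 − 0.4) / 3.2 = 3.9375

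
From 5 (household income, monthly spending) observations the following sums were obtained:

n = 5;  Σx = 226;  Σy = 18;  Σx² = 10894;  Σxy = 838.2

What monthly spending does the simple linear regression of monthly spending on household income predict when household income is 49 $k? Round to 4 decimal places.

Sxx = Σx² − (Σx)²/n = 10894 − 10215.2 = 678.8
Sxy = Σxy − (Σx)(Σy)/n = 838.2 − 813.6 = 24.6
b = Sxy/Sxx = 24.6/678.8 = 0.036240
a = ȳ − b·x̄ = 3.6 − 0.036240·45.2 = 1.961933
ŷ(49) = a + b·49 = 1.961933 + 0.036240·49 = 3.737714

3.7377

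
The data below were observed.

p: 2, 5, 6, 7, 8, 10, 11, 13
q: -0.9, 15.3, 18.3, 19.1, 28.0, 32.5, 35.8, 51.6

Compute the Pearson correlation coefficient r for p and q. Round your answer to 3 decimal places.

n = 8, Σx = 62, Σy = 199.7, Σxy = 1931.8, Σx² = 568, Σy² = 6719.05
Sxx = Σx² − (Σx)²/n = 568 − 480.5 = 87.5
Sxy = Σxy − (Σx)(Σy)/n = 1931.8 − 1547.675 = 384.125
Syy = Σy² − (Σy)²/n = 6719.05 − 4985.01125 = 1734.03875
r = Sxy/√(Sxx·Syy) = 384.125/√(151728.390625) = 384.125/389.523286 = 0.986141

0.986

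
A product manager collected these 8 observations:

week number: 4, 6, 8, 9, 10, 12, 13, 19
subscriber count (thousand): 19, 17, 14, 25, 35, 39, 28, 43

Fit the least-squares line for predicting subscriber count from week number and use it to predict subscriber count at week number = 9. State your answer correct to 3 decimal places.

25.364

n = 8, Σx = 81, Σy = 220, Σxy = 2514, Σx² = 971
Sxx = Σx² − (Σx)²/n = 971 − 820.125 = 150.875
Sxy = Σxy − (Σx)(Σy)/n = 2514 − 2227.5 = 286.5
b = Sxy/Sxx = 286.5/150.875 = 1.898923
a = ȳ − b·x̄ = 27.5 − 1.898923·10.125 = 8.273405
ŷ(9) = a + b·9 = 8.273405 + 1.898923·9 = 25.363712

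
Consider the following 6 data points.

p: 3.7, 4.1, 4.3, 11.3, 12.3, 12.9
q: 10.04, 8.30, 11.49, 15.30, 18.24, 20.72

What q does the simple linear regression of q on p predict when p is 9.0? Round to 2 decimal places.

14.94

n = 6, Σx = 48.6, Σy = 84.09, Σxy = 785.115, Σx² = 494.38
Sxx = Σx² − (Σx)²/n = 494.38 − 393.66 = 100.72
Sxy = Σxy − (Σx)(Σy)/n = 785.115 − 681.129 = 103.986
b = Sxy/Sxx = 103.986/100.72 = 1.032427
a = ȳ − b·x̄ = 14.015 − 1.032427·8.1 = 5.652345
ŷ(9.0) = a + b·9.0 = 5.652345 + 1.032427·9 = 14.944184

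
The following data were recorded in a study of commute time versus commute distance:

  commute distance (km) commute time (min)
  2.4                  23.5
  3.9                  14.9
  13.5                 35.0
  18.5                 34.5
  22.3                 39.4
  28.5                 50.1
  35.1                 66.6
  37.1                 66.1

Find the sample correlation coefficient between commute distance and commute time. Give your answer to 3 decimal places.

n = 8, Σx = 161.3, Σy = 330.1, Σxy = 8321.7, Σx² = 4463.43, Σy² = 16056.65
Sxx = Σx² − (Σx)²/n = 4463.43 − 3252.21125 = 1211.21875
Sxy = Σxy − (Σx)(Σy)/n = 8321.7 − 6655.64125 = 1666.05875
Syy = Σy² − (Σy)²/n = 16056.65 − 13620.75125 = 2435.89875
r = Sxy/√(Sxx·Syy) = 1666.05875/√(2950406.239102) = 1666.05875/1717.674660 = 0.969950

0.970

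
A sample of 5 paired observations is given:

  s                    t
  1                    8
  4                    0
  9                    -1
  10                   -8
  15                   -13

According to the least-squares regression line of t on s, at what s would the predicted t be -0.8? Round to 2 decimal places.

6.38

n = 5, Σx = 39, Σy = -14, Σxy = -276, Σx² = 423
Sxx = Σx² − (Σx)²/n = 423 − 304.2 = 118.8
Sxy = Σxy − (Σx)(Σy)/n = -276 − (-109.2) = -166.8
b = Sxy/Sxx = -166.8/118.8 = -1.404040
a = ȳ − b·x̄ = -2.8 − (-1.404040)·7.8 = 8.151515
Set a + b·x = -0.8: x = (-0.8 − 8.151515) / (-1.404040) = 6.375540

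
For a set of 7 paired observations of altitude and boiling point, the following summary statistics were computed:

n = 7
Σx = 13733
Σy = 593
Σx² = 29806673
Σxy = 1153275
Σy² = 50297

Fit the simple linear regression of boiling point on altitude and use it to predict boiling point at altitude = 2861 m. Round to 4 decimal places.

Sxx = Σx² − (Σx)²/n = 29806673 − 26942184.142857 = 2864488.857143
Sxy = Σxy − (Σx)(Σy)/n = 1153275 − 1163381.285714 = -10106.285714
b = Sxy/Sxx = -10106.285714/2864488.857143 = -0.003528
a = ȳ − b·x̄ = 84.714286 − (-0.003528)·1961.857143 = 91.635970
ŷ(2861) = a + b·2861 = 91.635970 + (-0.003528)·2861 = 81.541994

81.5420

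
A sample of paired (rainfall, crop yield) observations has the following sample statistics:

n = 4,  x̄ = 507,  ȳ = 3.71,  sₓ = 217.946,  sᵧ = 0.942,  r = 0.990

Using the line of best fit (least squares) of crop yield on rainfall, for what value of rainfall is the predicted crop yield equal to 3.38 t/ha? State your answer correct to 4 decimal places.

429.8783

b = r · sᵧ/sₓ = 0.99 · 0.942/217.946 = 0.004279
a = ȳ − b·x̄ = 3.71 − 0.004279·507 = 1.540572
Set a + b·x = 3.38: x = (3.38 − 1.540572) / 0.004279 = 429.878273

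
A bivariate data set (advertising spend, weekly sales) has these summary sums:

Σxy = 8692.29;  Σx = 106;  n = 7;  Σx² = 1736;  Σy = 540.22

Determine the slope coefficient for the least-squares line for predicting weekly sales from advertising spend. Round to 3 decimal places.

Sxx = Σx² − (Σx)²/n = 1736 − 1605.142857 = 130.857143
Sxy = Σxy − (Σx)(Σy)/n = 8692.29 − 8180.474286 = 511.815714
b = Sxy/Sxx = 511.815714/130.857143 = 3.911255

3.911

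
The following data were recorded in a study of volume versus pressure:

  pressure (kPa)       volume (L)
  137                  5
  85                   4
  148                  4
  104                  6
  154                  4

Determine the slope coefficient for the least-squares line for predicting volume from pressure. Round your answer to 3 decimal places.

-0.009

n = 5, Σx = 628, Σy = 23, Σxy = 2857, Σx² = 82430
Sxx = Σx² − (Σx)²/n = 82430 − 78876.8 = 3553.2
Sxy = Σxy − (Σx)(Σy)/n = 2857 − 2888.8 = -31.8
b = Sxy/Sxx = -31.8/3553.2 = -0.008950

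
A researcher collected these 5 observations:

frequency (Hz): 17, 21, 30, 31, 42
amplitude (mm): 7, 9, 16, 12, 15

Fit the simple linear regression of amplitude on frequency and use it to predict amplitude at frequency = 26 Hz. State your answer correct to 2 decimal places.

n = 5, Σx = 141, Σy = 59, Σxy = 1790, Σx² = 4355
Sxx = Σx² − (Σx)²/n = 4355 − 3976.2 = 378.8
Sxy = Σxy − (Σx)(Σy)/n = 1790 − 1663.8 = 126.2
b = Sxy/Sxx = 126.2/378.8 = 0.333157
a = ȳ − b·x̄ = 11.8 − 0.333157·28.2 = 2.404963
ŷ(26) = a + b·26 = 2.404963 + 0.333157·26 = 11.067054

11.07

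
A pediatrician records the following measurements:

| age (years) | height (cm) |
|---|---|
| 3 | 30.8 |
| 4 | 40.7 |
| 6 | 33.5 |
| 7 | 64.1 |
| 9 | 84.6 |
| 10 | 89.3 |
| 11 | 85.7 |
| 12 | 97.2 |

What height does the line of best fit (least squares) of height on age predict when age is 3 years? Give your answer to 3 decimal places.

n = 8, Σx = 62, Σy = 525.9, Σxy = 4668.4, Σx² = 556
Sxx = Σx² − (Σx)²/n = 556 − 480.5 = 75.5
Sxy = Σxy − (Σx)(Σy)/n = 4668.4 − 4075.725 = 592.675
b = Sxy/Sxx = 592.675/75.5 = 7.85
a = ȳ − b·x̄ = 65.7375 − 7.85·7.75 = 4.9
ŷ(3) = a + b·3 = 4.9 + 7.85·3 = 28.45

28.450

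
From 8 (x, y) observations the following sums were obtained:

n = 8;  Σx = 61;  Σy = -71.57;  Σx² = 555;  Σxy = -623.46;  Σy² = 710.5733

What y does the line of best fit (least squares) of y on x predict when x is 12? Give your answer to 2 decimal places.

-12.73

Sxx = Σx² − (Σx)²/n = 555 − 465.125 = 89.875
Sxy = Σxy − (Σx)(Σy)/n = -623.46 − (-545.72125) = -77.73875
b = Sxy/Sxx = -77.73875/89.875 = -0.864965
a = ȳ − b·x̄ = -8.94625 − (-0.864965)·7.625 = -2.350890
ŷ(12) = a + b·12 = -2.350890 + (-0.864965)·12 = -12.730473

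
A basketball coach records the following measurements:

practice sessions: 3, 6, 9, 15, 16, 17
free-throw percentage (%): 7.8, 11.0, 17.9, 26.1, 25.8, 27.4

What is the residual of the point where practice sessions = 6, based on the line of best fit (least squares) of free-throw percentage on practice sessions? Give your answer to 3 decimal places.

n = 6, Σx = 66, Σy = 116, Σxy = 1520.6, Σx² = 896
Sxx = Σx² − (Σx)²/n = 896 − 726 = 170
Sxy = Σxy − (Σx)(Σy)/n = 1520.6 − 1276 = 244.6
b = Sxy/Sxx = 244.6/170 = 1.438824
a = ȳ − b·x̄ = 19.333333 − 1.438824·11 = 3.506275
ŷ(6) = 3.506275 + 1.438824·6 = 12.139216
residual = y − ŷ = 11.0 − 12.139216 = -1.139216

-1.139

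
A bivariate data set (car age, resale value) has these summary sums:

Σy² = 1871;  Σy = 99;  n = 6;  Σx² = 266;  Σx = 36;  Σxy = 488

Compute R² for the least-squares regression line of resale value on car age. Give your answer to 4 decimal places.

0.9462

Sxx = Σx² − (Σx)²/n = 266 − 216 = 50
Sxy = Σxy − (Σx)(Σy)/n = 488 − 594 = -106
Syy = Σy² − (Σy)²/n = 1871 − 1633.5 = 237.5
R² = Sxy²/(Sxx·Syy) = (-106)²/(50·237.5) = 0.946189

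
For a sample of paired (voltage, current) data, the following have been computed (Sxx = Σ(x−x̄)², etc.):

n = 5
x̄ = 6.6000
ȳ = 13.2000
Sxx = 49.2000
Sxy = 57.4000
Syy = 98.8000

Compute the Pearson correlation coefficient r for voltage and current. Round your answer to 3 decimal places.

r = Sxy/√(Sxx·Syy) = 57.4/√(4860.96) = 57.4/69.720585 = 0.823286

0.823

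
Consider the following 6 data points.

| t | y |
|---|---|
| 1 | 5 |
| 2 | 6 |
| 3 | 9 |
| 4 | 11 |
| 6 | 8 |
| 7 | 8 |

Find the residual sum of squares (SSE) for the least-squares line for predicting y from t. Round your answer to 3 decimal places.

17.615

n = 6, Σx = 23, Σy = 47, Σxy = 192, Σx² = 115, Σy² = 391
Sxx = Σx² − (Σx)²/n = 115 − 88.166667 = 26.833333
Sxy = Σxy − (Σx)(Σy)/n = 192 − 180.166667 = 11.833333
Syy = Σy² − (Σy)²/n = 391 − 368.166667 = 22.833333
b = Sxy/Sxx = 11.833333/26.833333 = 0.440994
SSE = Syy − b·Sxy = 22.833333 − 0.440994·11.833333 = 17.614907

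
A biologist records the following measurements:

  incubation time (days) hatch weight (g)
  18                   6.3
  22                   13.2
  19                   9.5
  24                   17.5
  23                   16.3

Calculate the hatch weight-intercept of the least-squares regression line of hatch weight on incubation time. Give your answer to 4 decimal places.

n = 5, Σx = 106, Σy = 62.8, Σxy = 1379.2, Σx² = 2274
Sxx = Σx² − (Σx)²/n = 2274 − 2247.2 = 26.8
Sxy = Σxy − (Σx)(Σy)/n = 1379.2 − 1331.36 = 47.84
b = Sxy/Sxx = 47.84/26.8 = 1.785075
a = ȳ − b·x̄ = 12.56 − 1.785075·21.2 = -25.283582

-25.2836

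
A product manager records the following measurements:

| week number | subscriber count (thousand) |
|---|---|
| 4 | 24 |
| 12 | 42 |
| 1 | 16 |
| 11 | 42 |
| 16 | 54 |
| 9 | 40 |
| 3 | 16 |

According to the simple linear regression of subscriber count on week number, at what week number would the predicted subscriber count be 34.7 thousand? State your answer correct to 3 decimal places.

8.479

n = 7, Σx = 56, Σy = 234, Σxy = 2350, Σx² = 628
Sxx = Σx² − (Σx)²/n = 628 − 448 = 180
Sxy = Σxy − (Σx)(Σy)/n = 2350 − 1872 = 478
b = Sxy/Sxx = 478/180 = 2.655556
a = ȳ − b·x̄ = 33.428571 − 2.655556·8 = 12.184127
Set a + b·x = 34.7: x = (34.7 − 12.184127) / 2.655556 = 8.478781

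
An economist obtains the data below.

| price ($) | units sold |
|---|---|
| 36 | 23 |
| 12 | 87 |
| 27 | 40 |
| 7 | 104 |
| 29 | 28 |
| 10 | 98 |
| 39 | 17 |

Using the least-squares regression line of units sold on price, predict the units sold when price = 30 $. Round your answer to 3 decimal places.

36.189

n = 7, Σx = 160, Σy = 397, Σxy = 6135, Σx² = 4680
Sxx = Σx² − (Σx)²/n = 4680 − 3657.142857 = 1022.857143
Sxy = Σxy − (Σx)(Σy)/n = 6135 − 9074.285714 = -2939.285714
b = Sxy/Sxx = -2939.285714/1022.857143 = -2.873603
a = ȳ − b·x̄ = 56.714286 − (-2.873603)·22.857143 = 122.396648
ŷ(30) = a + b·30 = 122.396648 + (-2.873603)·30 = 36.188547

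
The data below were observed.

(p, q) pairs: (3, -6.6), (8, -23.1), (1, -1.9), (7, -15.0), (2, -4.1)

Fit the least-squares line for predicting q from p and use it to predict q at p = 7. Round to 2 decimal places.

n = 5, Σx = 21, Σy = -50.7, Σxy = -319.7, Σx² = 127
Sxx = Σx² − (Σx)²/n = 127 − 88.2 = 38.8
Sxy = Σxy − (Σx)(Σy)/n = -319.7 − (-212.94) = -106.76
b = Sxy/Sxx = -106.76/38.8 = -2.751546
a = ȳ − b·x̄ = -10.14 − (-2.751546)·4.2 = 1.416495
ŷ(7) = a + b·7 = 1.416495 + (-2.751546)·7 = -17.844330

-17.84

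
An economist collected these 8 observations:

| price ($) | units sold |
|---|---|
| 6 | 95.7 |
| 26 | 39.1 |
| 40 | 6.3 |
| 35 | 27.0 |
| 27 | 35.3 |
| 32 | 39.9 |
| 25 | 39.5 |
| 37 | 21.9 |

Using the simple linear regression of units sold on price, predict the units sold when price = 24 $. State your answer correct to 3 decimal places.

n = 8, Σx = 228, Σy = 304.7, Σxy = 6815.5, Σx² = 7284
Sxx = Σx² − (Σx)²/n = 7284 − 6498 = 786
Sxy = Σxy − (Σx)(Σy)/n = 6815.5 − 8683.95 = -1868.45
b = Sxy/Sxx = -1868.45/786 = -2.377163
a = ȳ − b·x̄ = 38.0875 − (-2.377163)·28.5 = 105.836641
ŷ(24) = a + b·24 = 105.836641 + (-2.377163)·24 = 48.784733

48.785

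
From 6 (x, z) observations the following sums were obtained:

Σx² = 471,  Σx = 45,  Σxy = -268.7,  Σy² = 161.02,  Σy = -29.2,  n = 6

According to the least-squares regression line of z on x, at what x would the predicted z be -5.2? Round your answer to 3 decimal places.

8.395

Sxx = Σx² − (Σx)²/n = 471 − 337.5 = 133.5
Sxy = Σxy − (Σx)(Σy)/n = -268.7 − (-219) = -49.7
b = Sxy/Sxx = -49.7/133.5 = -0.372285
a = ȳ − b·x̄ = -4.866667 − (-0.372285)·7.5 = -2.074532
Set a + b·x = -5.2: x = (-5.2 − (-2.074532)) / (-0.372285) = 8.395372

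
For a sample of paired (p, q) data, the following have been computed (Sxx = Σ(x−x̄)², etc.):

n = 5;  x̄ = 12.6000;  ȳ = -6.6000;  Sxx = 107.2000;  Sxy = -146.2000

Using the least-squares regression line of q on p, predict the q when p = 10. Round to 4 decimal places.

b = Sxy/Sxx = -146.2/107.2 = -1.363806
a = ȳ − b·x̄ = -6.6 − (-1.363806)·12.6 = 10.583955
ŷ(10) = a + b·10 = 10.583955 + (-1.363806)·10 = -3.054104

-3.0541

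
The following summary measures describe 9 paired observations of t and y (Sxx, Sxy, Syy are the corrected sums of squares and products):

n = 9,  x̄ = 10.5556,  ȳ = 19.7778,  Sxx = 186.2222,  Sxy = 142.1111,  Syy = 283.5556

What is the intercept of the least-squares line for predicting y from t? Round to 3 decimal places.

11.723

b = Sxy/Sxx = 142.1111/186.2222 = 0.763127
a = ȳ − b·x̄ = 19.7778 − 0.763127·10.5556 = 11.722542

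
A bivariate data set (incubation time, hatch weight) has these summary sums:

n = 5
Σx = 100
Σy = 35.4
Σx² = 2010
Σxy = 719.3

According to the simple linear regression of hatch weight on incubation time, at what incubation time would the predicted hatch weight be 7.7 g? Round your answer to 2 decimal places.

20.55

Sxx = Σx² − (Σx)²/n = 2010 − 2000 = 10
Sxy = Σxy − (Σx)(Σy)/n = 719.3 − 708 = 11.3
b = Sxy/Sxx = 11.3/10 = 1.13
a = ȳ − b·x̄ = 7.08 − 1.13·20 = -15.52
Set a + b·x = 7.7: x = (7.7 − (-15.52)) / 1.13 = 20.548673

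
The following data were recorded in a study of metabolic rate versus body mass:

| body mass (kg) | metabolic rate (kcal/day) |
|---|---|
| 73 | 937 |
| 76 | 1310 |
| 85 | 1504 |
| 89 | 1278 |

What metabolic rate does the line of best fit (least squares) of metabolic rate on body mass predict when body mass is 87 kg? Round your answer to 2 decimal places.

1385.07

n = 4, Σx = 323, Σy = 5029, Σxy = 409543, Σx² = 26251
Sxx = Σx² − (Σx)²/n = 26251 − 26082.25 = 168.75
Sxy = Σxy − (Σx)(Σy)/n = 409543 − 406091.75 = 3451.25
b = Sxy/Sxx = 3451.25/168.75 = 20.451852
a = ȳ − b·x̄ = 1257.25 − 20.451852·80.75 = -394.237037
ŷ(87) = a + b·87 = -394.237037 + 20.451852·87 = 1385.074074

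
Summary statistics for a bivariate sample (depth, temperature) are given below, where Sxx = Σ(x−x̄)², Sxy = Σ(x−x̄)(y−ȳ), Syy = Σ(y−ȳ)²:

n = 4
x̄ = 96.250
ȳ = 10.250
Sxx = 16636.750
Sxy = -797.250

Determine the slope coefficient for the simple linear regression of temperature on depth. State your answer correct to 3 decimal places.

b = Sxy/Sxx = -797.25/16636.75 = -0.047921

-0.048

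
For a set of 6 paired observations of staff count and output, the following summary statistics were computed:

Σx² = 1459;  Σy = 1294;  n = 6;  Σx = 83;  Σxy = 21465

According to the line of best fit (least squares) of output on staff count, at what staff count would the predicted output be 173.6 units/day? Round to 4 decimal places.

Sxx = Σx² − (Σx)²/n = 1459 − 1148.166667 = 310.833333
Sxy = Σxy − (Σx)(Σy)/n = 21465 − 17900.333333 = 3564.666667
b = Sxy/Sxx = 3564.666667/310.833333 = 11.468097
a = ȳ − b·x̄ = 215.666667 − 11.468097·13.833333 = 57.024665
Set a + b·x = 173.6: x = (173.6 − 57.024665) / 11.468097 = 10.165186

10.1652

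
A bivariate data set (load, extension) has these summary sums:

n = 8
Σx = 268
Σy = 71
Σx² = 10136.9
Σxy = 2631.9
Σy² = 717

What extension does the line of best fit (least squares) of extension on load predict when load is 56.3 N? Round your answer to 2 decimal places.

13.86

Sxx = Σx² − (Σx)²/n = 10136.9 − 8978 = 1158.9
Sxy = Σxy − (Σx)(Σy)/n = 2631.9 − 2378.5 = 253.4
b = Sxy/Sxx = 253.4/1158.9 = 0.218656
a = ȳ − b·x̄ = 8.875 − 0.218656·33.5 = 1.550037
ŷ(56.3) = a + b·56.3 = 1.550037 + 0.218656·56.3 = 13.860348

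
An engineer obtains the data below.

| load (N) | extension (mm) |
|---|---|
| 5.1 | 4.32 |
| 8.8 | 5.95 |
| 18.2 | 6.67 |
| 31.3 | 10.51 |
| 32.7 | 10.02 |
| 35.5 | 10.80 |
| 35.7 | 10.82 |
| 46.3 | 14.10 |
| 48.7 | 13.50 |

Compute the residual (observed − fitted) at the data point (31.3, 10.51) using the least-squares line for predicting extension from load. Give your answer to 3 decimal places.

n = 9, Σx = 262.3, Σy = 86.69, Σxy = 2932.357, Σx² = 9533.79
Sxx = Σx² − (Σx)²/n = 9533.79 − 7644.587778 = 1889.202222
Sxy = Σxy − (Σx)(Σy)/n = 2932.357 − 2526.531889 = 405.825111
b = Sxy/Sxx = 405.825111/1889.202222 = 0.214813
a = ȳ − b·x̄ = 9.632222 − 0.214813·29.144444 = 3.371618
ŷ(31.3) = 3.371618 + 0.214813·31.3 = 10.095263
residual = y − ŷ = 10.51 − 10.095263 = 0.414737

0.415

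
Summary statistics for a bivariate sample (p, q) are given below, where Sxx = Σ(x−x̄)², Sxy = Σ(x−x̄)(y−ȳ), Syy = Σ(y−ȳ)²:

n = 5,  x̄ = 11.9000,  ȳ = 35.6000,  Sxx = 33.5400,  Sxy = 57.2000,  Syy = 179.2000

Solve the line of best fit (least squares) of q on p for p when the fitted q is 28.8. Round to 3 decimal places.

7.913

b = Sxy/Sxx = 57.2/33.54 = 1.705426
a = ȳ − b·x̄ = 35.6 − 1.705426·11.9 = 15.305426
Set a + b·x = 28.8: x = (28.8 − 15.305426) / 1.705426 = 7.912727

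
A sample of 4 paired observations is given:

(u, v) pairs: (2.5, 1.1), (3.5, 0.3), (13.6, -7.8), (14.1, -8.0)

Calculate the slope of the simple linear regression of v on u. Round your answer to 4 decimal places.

n = 4, Σx = 33.7, Σy = -14.4, Σxy = -215.08, Σx² = 402.27
Sxx = Σx² − (Σx)²/n = 402.27 − 283.9225 = 118.3475
Sxy = Σxy − (Σx)(Σy)/n = -215.08 − (-121.32) = -93.76
b = Sxy/Sxx = -93.76/118.3475 = -0.792243

-0.7922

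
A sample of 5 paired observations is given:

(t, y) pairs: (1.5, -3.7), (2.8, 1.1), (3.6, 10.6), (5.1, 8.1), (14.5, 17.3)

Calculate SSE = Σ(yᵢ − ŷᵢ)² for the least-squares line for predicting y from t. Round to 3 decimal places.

76.755

n = 5, Σx = 27.5, Σy = 33.4, Σxy = 327.85, Σx² = 259.31, Σy² = 492.16
Sxx = Σx² − (Σx)²/n = 259.31 − 151.25 = 108.06
Sxy = Σxy − (Σx)(Σy)/n = 327.85 − 183.7 = 144.15
Syy = Σy² − (Σy)²/n = 492.16 − 223.112 = 269.048
b = Sxy/Sxx = 144.15/108.06 = 1.333981
SSE = Syy − b·Sxy = 269.048 − 1.333981·144.15 = 76.754621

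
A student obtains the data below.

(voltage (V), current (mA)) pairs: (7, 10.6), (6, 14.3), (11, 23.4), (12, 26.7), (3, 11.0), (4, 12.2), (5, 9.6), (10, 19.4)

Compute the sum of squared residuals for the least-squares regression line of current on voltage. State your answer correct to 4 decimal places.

n = 8, Σx = 58, Σy = 127.2, Σxy = 1061.6, Σx² = 500, Σy² = 2315.66
Sxx = Σx² − (Σx)²/n = 500 − 420.5 = 79.5
Sxy = Σxy − (Σx)(Σy)/n = 1061.6 − 922.2 = 139.4
Syy = Σy² − (Σy)²/n = 2315.66 − 2022.48 = 293.18
b = Sxy/Sxx = 139.4/79.5 = 1.753459
SSE = Syy − b·Sxy = 293.18 − 1.753459·139.4 = 48.747799

48.7478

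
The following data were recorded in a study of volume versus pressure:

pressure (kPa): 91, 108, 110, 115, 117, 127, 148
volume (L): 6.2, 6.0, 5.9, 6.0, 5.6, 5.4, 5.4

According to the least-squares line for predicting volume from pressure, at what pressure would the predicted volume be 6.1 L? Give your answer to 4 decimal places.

96.8146

n = 7, Σx = 816, Σy = 40.5, Σxy = 4691.4, Σx² = 96992
Sxx = Σx² − (Σx)²/n = 96992 − 95122.285714 = 1869.714286
Sxy = Σxy − (Σx)(Σy)/n = 4691.4 − 4721.142857 = -29.742857
b = Sxy/Sxx = -29.742857/1869.714286 = -0.015908
a = ȳ − b·x̄ = 5.785714 − (-0.015908)·116.571429 = 7.640098
Set a + b·x = 6.1: x = (6.1 − 7.640098) / (-0.015908) = 96.814601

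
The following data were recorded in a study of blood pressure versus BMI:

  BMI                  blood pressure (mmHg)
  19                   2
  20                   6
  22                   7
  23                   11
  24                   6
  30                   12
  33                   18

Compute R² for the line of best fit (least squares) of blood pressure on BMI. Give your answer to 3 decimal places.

0.826

n = 7, Σx = 171, Σy = 62, Σxy = 1663, Σx² = 4339, Σy² = 714
Sxx = Σx² − (Σx)²/n = 4339 − 4177.285714 = 161.714286
Sxy = Σxy − (Σx)(Σy)/n = 1663 − 1514.571429 = 148.428571
Syy = Σy² − (Σy)²/n = 714 − 549.142857 = 164.857143
R² = Sxy²/(Sxx·Syy) = (148.428571)²/(161.714286·164.857143) = 0.826378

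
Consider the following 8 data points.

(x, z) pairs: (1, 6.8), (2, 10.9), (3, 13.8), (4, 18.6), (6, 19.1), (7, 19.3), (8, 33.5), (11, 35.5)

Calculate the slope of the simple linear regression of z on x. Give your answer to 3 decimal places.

2.839

n = 8, Σx = 42, Σy = 157.5, Σxy = 1052.6, Σx² = 300
Sxx = Σx² − (Σx)²/n = 300 − 220.5 = 79.5
Sxy = Σxy − (Σx)(Σy)/n = 1052.6 − 826.875 = 225.725
b = Sxy/Sxx = 225.725/79.5 = 2.839308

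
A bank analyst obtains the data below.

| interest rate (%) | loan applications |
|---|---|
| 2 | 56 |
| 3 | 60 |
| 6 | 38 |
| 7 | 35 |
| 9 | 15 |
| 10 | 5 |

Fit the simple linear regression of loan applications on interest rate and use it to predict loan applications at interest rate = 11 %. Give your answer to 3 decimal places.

2.616

n = 6, Σx = 37, Σy = 209, Σxy = 950, Σx² = 279
Sxx = Σx² − (Σx)²/n = 279 − 228.166667 = 50.833333
Sxy = Σxy − (Σx)(Σy)/n = 950 − 1288.833333 = -338.833333
b = Sxy/Sxx = -338.833333/50.833333 = -6.665574
a = ȳ − b·x̄ = 34.833333 − (-6.665574)·6.166667 = 75.937705
ŷ(11) = a + b·11 = 75.937705 + (-6.665574)·11 = 2.616393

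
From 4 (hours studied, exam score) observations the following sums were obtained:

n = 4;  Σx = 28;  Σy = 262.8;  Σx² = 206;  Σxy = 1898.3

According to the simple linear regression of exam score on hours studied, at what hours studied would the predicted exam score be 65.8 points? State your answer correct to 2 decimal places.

7.02

Sxx = Σx² − (Σx)²/n = 206 − 196 = 10
Sxy = Σxy − (Σx)(Σy)/n = 1898.3 − 1839.6 = 58.7
b = Sxy/Sxx = 58.7/10 = 5.87
a = ȳ − b·x̄ = 65.7 − 5.87·7 = 24.61
Set a + b·x = 65.8: x = (65.8 − 24.61) / 5.87 = 7.017036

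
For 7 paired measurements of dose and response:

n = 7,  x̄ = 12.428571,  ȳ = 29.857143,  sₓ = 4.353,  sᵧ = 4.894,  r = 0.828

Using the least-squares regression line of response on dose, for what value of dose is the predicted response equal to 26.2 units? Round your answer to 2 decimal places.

b = r · sᵧ/sₓ = 0.828 · 4.894/4.353 = 0.930906
a = ȳ − b·x̄ = 29.857143 − 0.930906·12.428571 = 18.287317
Set a + b·x = 26.2: x = (26.2 − 18.287317) / 0.930906 = 8.499985

8.50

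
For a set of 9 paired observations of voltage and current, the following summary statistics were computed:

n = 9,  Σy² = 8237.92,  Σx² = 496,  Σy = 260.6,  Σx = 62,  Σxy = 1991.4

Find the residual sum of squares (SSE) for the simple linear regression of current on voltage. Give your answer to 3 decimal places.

133.565

Sxx = Σx² − (Σx)²/n = 496 − 427.111111 = 68.888889
Sxy = Σxy − (Σx)(Σy)/n = 1991.4 − 1795.244444 = 196.155556
Syy = Σy² − (Σy)²/n = 8237.92 − 7545.817778 = 692.102222
b = Sxy/Sxx = 196.155556/68.888889 = 2.847419
SSE = Syy − b·Sxy = 692.102222 − 2.847419·196.155556 = 133.565097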